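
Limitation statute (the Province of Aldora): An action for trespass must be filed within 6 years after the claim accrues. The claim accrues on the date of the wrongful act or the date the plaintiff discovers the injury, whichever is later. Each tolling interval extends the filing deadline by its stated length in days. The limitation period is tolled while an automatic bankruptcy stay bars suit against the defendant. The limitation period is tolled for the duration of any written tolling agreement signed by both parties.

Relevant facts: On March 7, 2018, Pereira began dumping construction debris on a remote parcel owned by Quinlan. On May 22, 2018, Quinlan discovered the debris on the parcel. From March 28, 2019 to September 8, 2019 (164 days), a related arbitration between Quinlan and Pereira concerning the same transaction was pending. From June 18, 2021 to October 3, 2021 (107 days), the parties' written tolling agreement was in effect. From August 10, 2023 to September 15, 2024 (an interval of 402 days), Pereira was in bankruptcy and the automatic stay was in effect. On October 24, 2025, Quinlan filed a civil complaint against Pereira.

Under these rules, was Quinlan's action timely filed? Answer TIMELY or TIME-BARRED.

Because discovery on May 22, 2018 post-dates the March 7, 2018 act, accrual under the later-of rule falls on May 22, 2018.
Adding the 6 years base period to May 22, 2018 gives a deadline of May 22, 2024, before any tolling.
The period was tolled for 107 days by the written tolling agreement (June 18, 2021 to October 3, 2021), pushing the deadline to September 6, 2024.
The automatic bankruptcy stay from August 10, 2023 to September 15, 2024 tolled the period for 402 days, extending the deadline to October 13, 2025.
No stated provision tolls the period for a pending arbitration, so the interval from March 28, 2019 to September 8, 2019 has no effect on the deadline.
Quinlan filed on October 24, 2025, after the October 13, 2025 deadline, so the action is time-barred.

TIME-BARRED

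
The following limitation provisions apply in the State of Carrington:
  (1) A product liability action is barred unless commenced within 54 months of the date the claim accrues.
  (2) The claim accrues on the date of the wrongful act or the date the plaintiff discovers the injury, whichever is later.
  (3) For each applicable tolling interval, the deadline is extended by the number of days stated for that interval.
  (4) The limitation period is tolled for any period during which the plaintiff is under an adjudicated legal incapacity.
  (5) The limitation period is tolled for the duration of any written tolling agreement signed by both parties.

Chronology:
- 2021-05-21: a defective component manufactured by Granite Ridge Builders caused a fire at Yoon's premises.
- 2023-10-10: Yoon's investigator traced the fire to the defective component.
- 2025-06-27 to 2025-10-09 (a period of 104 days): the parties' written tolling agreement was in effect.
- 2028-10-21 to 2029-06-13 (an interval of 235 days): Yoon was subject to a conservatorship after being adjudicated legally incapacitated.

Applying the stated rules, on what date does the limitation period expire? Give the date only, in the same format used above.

Because discovery on 2023-10-10 post-dates the 2021-05-21 act, accrual under the later-of rule falls on 2023-10-10.
54 months from 2023-10-10 is 2028-04-10.
Because the written tolling agreement ran from 2025-06-27 to 2025-10-09, the deadline is extended by 104 days to 2028-07-23.
The plaintiff's legal incapacity starting 2028-10-21 came too late — the period had run on 2028-07-23 — and so does not extend the deadline.

2028-07-23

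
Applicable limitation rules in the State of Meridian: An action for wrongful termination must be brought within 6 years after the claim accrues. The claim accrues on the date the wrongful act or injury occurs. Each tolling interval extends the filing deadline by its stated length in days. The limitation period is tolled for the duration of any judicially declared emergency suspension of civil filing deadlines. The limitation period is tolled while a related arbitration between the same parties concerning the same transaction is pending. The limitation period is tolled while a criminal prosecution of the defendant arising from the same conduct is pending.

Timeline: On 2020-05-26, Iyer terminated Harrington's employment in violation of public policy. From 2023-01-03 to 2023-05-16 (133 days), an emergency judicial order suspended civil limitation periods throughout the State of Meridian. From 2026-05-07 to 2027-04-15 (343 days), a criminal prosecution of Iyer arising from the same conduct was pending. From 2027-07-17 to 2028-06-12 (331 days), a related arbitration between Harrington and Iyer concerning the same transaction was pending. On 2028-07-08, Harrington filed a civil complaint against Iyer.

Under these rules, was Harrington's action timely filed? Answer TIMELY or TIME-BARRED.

The limitation period began to run on 2020-05-26.
The untolled deadline — 6 years after 2020-05-26 — is 2026-05-26.
The period was tolled for 133 days by the emergency suspension of filing deadlines (2023-01-03 to 2023-05-16), pushing the deadline to 2026-10-06.
Because the pending criminal prosecution ran from 2026-05-07 to 2027-04-15, the deadline is extended by 343 days to 2027-09-14.
The pending related arbitration from 2027-07-17 to 2028-06-12 tolled the period for 331 days, extending the deadline to 2028-08-10.
Filing on 2028-07-08 beat the 2028-08-10 deadline — the action is timely.

TIMELY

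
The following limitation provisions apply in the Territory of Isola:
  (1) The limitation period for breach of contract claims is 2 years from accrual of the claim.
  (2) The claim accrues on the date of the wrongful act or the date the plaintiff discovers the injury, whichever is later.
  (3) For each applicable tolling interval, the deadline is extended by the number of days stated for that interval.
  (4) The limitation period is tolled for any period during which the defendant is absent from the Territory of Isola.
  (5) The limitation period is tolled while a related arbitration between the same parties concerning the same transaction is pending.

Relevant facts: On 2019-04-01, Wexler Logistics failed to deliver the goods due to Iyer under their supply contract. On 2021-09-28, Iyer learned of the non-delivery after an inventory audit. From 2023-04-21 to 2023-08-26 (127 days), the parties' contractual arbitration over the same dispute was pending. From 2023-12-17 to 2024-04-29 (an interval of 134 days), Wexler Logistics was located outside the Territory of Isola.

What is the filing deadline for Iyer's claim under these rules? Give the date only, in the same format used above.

2024-06-15

Because discovery on 2021-09-28 post-dates the 2019-04-01 act, accrual under the later-of rule falls on 2021-09-28.
The untolled deadline — 2 years after 2021-09-28 — is 2023-09-28.
Because the pending related arbitration ran from 2023-04-21 to 2023-08-26, the deadline is extended by 127 days to 2024-02-02.
The period was tolled for 134 days by the defendant's absence from the jurisdiction (2023-12-17 to 2024-04-29), pushing the deadline to 2024-06-15.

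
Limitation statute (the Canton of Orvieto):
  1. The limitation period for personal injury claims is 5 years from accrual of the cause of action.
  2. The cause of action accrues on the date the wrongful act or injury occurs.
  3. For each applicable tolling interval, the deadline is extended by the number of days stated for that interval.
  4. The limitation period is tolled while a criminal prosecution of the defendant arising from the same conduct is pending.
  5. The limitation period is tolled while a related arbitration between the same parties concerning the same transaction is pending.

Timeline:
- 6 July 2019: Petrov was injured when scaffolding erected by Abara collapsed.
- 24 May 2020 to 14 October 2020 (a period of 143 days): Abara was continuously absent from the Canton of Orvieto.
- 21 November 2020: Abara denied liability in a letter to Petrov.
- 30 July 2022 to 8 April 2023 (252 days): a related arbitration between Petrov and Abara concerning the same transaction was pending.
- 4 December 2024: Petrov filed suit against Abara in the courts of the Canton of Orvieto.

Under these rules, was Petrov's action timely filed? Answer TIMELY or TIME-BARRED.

The cause of action accrued on 6 July 2019, the date of the act.
The untolled deadline — 5 years after 6 July 2019 — is 6 July 2024.
The pending related arbitration from 30 July 2022 to 8 April 2023 tolled the period for 252 days, extending the deadline to 15 March 2025.
The defendant's absence from the jurisdiction from 24 May 2020 to 14 October 2020 does not toll the period, because no stated rule makes the defendant's absence a tolling event.
None of the other events listed affects the running of the period under the stated rules.
Filing on 4 December 2024 beat the 15 March 2025 deadline — the action is timely.

TIMELY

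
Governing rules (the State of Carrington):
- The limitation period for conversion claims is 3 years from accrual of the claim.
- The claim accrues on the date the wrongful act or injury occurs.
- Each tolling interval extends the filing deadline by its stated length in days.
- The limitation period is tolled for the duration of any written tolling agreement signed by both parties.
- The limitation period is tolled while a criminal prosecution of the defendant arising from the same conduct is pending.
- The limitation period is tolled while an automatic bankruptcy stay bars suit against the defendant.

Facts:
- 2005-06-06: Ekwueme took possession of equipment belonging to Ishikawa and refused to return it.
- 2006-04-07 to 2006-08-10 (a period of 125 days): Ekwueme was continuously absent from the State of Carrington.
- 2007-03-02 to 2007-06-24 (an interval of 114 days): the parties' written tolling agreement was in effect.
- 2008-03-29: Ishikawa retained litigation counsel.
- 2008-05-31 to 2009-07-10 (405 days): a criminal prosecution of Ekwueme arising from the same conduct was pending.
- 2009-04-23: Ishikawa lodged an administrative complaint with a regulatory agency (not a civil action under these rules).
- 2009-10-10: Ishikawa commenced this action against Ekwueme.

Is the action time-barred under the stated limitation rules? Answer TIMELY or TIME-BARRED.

TIMELY

The claim accrued on 2005-06-06, when the wrongful act occurred.
The untolled deadline — 3 years after 2005-06-06 — is 2008-06-06.
Because the written tolling agreement ran from 2007-03-02 to 2007-06-24, the deadline is extended by 114 days to 2008-09-28.
The pending criminal prosecution from 2008-05-31 to 2009-07-10 tolled the period for 405 days, extending the deadline to 2009-11-07.
No stated provision tolls the period for the defendant's absence, so the interval from 2006-04-07 to 2006-08-10 has no effect on the deadline.
The other events in the timeline have no effect on the limitation period under the stated rules.
Ishikawa filed on 2009-10-10, before the 2009-11-07 deadline, so the action is timely.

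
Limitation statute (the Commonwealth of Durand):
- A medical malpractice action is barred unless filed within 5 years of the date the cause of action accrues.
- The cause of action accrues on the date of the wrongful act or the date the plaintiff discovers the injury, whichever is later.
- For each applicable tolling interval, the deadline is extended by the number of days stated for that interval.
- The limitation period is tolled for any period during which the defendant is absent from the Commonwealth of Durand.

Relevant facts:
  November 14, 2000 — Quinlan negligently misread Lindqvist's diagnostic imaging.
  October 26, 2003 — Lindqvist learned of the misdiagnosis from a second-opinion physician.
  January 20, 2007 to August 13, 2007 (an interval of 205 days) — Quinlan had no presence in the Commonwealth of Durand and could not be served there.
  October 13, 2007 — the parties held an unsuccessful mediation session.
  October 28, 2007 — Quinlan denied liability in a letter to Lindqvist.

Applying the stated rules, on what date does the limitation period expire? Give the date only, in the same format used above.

The claim accrued on October 26, 2003 — the later of the November 14, 2000 act and the October 26, 2003 discovery.
The untolled deadline — 5 years after October 26, 2003 — is October 26, 2008.
The defendant's absence from the jurisdiction from January 20, 2007 to August 13, 2007 tolled the period for 205 days, extending the deadline to May 19, 2009.
Nothing else in the chronology tolls or restarts the period.

May 19, 2009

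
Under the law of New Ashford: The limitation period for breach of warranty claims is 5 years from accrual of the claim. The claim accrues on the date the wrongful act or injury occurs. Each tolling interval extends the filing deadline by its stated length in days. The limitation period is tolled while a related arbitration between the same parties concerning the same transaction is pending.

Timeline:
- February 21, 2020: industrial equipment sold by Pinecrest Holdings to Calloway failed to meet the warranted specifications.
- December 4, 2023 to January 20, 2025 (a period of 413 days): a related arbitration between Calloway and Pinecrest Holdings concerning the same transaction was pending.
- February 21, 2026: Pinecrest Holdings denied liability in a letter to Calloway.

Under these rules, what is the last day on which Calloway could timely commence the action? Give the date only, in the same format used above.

The limitation period began to run on February 21, 2020.
5 years from February 21, 2020 is February 21, 2025.
The pending related arbitration from December 4, 2023 to January 20, 2025 tolled the period for 413 days, extending the deadline to April 10, 2026.
The other events in the timeline have no effect on the limitation period under the stated rules.

April 10, 2026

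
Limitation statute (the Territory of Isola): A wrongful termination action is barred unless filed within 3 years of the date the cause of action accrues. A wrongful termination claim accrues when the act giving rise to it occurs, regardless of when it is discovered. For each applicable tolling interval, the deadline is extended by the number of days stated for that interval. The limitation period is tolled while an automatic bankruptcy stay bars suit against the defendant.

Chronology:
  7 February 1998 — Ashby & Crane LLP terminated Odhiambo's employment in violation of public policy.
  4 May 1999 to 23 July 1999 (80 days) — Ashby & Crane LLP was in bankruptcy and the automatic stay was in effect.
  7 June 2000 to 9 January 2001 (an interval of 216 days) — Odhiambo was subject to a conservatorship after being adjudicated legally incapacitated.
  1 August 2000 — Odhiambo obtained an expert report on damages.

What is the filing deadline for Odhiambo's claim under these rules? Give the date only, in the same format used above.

The cause of action accrued on 7 February 1998, the date of the act.
The untolled deadline — 3 years after 7 February 1998 — is 7 February 2001.
The automatic bankruptcy stay from 4 May 1999 to 23 July 1999 tolled the period for 80 days, extending the deadline to 28 April 2001.
The plaintiff's legal incapacity from 7 June 2000 to 9 January 2001 does not toll the period, because no stated rule makes the plaintiff's incapacity a tolling event.
The other events in the timeline have no effect on the limitation period under the stated rules.

28 April 2001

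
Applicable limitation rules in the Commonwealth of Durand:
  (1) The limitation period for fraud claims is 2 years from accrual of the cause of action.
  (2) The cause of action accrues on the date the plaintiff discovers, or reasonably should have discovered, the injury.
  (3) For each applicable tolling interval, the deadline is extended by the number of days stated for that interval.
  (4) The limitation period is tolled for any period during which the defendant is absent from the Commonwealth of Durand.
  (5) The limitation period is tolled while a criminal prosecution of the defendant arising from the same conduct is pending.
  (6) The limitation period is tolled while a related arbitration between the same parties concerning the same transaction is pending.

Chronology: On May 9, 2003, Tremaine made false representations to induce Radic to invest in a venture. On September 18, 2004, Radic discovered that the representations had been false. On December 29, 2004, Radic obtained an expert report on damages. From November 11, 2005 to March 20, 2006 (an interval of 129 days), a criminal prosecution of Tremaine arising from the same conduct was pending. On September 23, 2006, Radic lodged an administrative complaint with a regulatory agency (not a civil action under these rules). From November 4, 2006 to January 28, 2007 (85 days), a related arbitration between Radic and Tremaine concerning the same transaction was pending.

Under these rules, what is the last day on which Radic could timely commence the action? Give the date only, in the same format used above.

Accrual is tied to discovery, so the period began on September 18, 2004 rather than on May 9, 2003 when the act occurred.
Adding the 2 years base period to September 18, 2004 gives a deadline of September 18, 2006, before any tolling.
The period was tolled for 129 days by the pending criminal prosecution (November 11, 2005 to March 20, 2006), pushing the deadline to January 25, 2007.
Because the pending related arbitration ran from November 4, 2006 to January 28, 2007, the deadline is extended by 85 days to April 20, 2007.
None of the other events listed affects the running of the period under the stated rules.

April 20, 2007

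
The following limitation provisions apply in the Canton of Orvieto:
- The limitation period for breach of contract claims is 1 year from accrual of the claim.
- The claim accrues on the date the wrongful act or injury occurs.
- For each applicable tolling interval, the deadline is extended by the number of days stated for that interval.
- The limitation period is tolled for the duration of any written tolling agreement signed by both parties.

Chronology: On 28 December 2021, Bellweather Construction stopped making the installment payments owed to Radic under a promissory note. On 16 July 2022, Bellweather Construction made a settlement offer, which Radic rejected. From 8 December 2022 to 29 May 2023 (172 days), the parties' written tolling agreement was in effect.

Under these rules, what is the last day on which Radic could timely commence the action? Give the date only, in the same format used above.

18 June 2023

The claim accrued on 28 December 2021, the date of the act.
The untolled deadline — 1 year after 28 December 2021 — is 28 December 2022.
The written tolling agreement from 8 December 2022 to 29 May 2023 tolled the period for 172 days, extending the deadline to 18 June 2023.
The other events in the timeline have no effect on the limitation period under the stated rules.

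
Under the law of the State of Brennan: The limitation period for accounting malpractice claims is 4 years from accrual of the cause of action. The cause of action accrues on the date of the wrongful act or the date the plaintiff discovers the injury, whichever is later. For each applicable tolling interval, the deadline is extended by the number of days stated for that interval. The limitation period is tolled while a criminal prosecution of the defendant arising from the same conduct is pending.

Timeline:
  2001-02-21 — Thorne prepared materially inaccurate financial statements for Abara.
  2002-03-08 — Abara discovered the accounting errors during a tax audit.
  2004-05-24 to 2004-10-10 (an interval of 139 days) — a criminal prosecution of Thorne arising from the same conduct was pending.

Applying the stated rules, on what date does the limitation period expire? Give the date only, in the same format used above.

2006-07-25

Because discovery on 2002-03-08 post-dates the 2001-02-21 act, accrual under the later-of rule falls on 2002-03-08.
The untolled deadline — 4 years after 2002-03-08 — is 2006-03-08.
Because the pending criminal prosecution ran from 2004-05-24 to 2004-10-10, the deadline is extended by 139 days to 2006-07-25.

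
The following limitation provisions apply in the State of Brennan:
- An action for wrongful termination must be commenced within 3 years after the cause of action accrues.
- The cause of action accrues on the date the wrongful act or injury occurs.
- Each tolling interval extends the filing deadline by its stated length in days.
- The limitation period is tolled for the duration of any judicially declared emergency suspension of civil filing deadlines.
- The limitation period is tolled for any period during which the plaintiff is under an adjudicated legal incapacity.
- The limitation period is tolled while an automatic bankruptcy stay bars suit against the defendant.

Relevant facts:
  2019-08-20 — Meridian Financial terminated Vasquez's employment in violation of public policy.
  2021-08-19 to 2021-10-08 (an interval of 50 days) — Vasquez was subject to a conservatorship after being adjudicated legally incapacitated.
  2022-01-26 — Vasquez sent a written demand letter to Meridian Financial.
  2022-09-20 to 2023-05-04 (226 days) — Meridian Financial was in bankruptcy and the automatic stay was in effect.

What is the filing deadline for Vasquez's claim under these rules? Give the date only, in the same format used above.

2023-05-23

The claim accrued on 2019-08-20, when the wrongful act occurred.
The untolled deadline — 3 years after 2019-08-20 — is 2022-08-20.
Because the plaintiff's legal incapacity ran from 2021-08-19 to 2021-10-08, the deadline is extended by 50 days to 2022-10-09.
Because the automatic bankruptcy stay ran from 2022-09-20 to 2023-05-04, the deadline is extended by 226 days to 2023-05-23.
None of the other events listed affects the running of the period under the stated rules.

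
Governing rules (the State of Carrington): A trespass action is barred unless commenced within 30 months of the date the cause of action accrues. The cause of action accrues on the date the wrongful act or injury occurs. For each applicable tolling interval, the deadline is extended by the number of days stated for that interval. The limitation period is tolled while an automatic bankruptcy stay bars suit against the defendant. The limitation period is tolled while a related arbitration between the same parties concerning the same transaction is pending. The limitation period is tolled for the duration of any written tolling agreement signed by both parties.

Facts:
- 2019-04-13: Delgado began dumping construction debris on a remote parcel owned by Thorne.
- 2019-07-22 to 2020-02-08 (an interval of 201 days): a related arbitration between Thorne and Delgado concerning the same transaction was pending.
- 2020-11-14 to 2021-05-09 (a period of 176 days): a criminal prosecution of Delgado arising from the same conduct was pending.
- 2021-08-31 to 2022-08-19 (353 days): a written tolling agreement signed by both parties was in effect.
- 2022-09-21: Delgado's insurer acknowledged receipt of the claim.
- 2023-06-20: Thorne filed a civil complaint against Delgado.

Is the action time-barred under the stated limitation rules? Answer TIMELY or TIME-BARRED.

The claim accrued on 2019-04-13, when the wrongful act occurred.
The untolled deadline — 30 months after 2019-04-13 — is 2021-10-13.
Because the pending related arbitration ran from 2019-07-22 to 2020-02-08, the deadline is extended by 201 days to 2022-05-02.
Because the written tolling agreement ran from 2021-08-31 to 2022-08-19, the deadline is extended by 353 days to 2023-04-20.
No stated provision tolls the period for a criminal prosecution, so the interval from 2020-11-14 to 2021-05-09 has no effect on the deadline.
None of the other events listed affects the running of the period under the stated rules.
Filing on 2023-06-20 missed the 2023-04-20 deadline — the action is time-barred.

TIME-BARRED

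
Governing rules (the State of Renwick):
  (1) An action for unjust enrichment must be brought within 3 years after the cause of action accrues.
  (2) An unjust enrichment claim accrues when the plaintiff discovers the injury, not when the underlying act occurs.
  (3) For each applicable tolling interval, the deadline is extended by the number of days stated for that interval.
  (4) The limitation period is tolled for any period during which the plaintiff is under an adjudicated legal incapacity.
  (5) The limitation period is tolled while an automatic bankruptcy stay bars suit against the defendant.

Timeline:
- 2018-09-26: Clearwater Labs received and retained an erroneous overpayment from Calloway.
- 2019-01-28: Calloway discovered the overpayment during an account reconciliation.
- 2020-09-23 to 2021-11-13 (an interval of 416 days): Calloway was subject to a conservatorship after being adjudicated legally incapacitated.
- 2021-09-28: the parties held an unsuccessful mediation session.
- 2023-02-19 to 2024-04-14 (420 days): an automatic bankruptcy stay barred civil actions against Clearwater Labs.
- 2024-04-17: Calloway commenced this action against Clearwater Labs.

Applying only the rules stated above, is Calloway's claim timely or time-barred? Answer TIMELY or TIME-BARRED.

Under the discovery rule, the claim accrued on 2019-01-28, when Calloway discovered the injury — not on the 2018-09-26 date of the underlying act.
Adding the 3 years base period to 2019-01-28 gives a deadline of 2022-01-28, before any tolling.
Because the plaintiff's legal incapacity ran from 2020-09-23 to 2021-11-13, the deadline is extended by 416 days to 2023-03-20.
The automatic bankruptcy stay from 2023-02-19 to 2024-04-14 tolled the period for 420 days, extending the deadline to 2024-05-13.
Nothing else in the chronology tolls or restarts the period.
Calloway filed on 2024-04-17, before the 2024-05-13 deadline, so the action is timely.

TIMELY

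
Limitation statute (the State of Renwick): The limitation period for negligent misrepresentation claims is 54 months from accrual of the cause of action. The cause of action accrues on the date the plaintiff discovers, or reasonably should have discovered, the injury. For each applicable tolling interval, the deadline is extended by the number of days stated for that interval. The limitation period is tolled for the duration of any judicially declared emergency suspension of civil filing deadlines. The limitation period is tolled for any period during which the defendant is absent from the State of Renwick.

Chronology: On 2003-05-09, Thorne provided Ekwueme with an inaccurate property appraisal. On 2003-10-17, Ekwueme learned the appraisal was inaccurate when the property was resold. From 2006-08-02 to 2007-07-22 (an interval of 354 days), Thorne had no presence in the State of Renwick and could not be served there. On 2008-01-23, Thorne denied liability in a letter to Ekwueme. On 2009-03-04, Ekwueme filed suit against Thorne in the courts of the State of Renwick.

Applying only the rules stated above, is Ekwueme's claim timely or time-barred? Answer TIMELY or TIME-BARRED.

TIMELY

Accrual is tied to discovery, so the period began on 2003-10-17 rather than on 2003-05-09 when the act occurred.
The untolled deadline — 54 months after 2003-10-17 — is 2008-04-17.
The defendant's absence from the jurisdiction from 2006-08-02 to 2007-07-22 tolled the period for 354 days, extending the deadline to 2009-04-06.
The other events in the timeline have no effect on the limitation period under the stated rules.
Filing on 2009-03-04 beat the 2009-04-06 deadline — the action is timely.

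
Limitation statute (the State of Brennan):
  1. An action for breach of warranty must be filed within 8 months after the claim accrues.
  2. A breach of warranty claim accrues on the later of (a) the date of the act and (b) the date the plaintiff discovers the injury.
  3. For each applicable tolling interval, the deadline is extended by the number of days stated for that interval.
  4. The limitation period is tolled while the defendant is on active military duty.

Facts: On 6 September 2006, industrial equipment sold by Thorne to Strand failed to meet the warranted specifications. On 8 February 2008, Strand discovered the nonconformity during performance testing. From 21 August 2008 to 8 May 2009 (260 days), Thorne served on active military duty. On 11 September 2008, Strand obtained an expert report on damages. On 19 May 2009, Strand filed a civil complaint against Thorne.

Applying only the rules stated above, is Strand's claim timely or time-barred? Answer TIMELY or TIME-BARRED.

The claim accrued on 8 February 2008 — the later of the 6 September 2006 act and the 8 February 2008 discovery.
The untolled deadline — 8 months after 8 February 2008 — is 8 October 2008.
The period was tolled for 260 days by the defendant's active military service (21 August 2008 to 8 May 2009), pushing the deadline to 25 June 2009.
The other events in the timeline have no effect on the limitation period under the stated rules.
The 19 May 2009 filing precedes the 25 June 2009 deadline; the claim is timely.

TIMELY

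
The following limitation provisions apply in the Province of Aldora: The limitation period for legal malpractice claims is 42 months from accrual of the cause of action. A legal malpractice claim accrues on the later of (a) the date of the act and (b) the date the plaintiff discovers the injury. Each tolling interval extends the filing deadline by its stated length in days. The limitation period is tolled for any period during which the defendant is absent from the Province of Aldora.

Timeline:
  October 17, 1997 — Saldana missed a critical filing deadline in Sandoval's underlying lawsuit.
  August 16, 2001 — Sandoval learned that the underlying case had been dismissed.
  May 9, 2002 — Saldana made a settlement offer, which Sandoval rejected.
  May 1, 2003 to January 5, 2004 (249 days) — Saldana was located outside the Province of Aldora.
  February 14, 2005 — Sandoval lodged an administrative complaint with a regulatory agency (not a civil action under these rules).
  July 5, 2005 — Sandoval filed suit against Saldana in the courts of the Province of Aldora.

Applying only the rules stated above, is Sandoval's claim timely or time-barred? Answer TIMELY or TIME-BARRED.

Taking the later of the act (October 17, 1997) and discovery (August 16, 2001), the claim accrued on August 16, 2001.
42 months from August 16, 2001 is February 16, 2005.
The period was tolled for 249 days by the defendant's absence from the jurisdiction (May 1, 2003 to January 5, 2004), pushing the deadline to October 23, 2005.
The other events in the timeline have no effect on the limitation period under the stated rules.
Filing on July 5, 2005 beat the October 23, 2005 deadline — the action is timely.

TIMELY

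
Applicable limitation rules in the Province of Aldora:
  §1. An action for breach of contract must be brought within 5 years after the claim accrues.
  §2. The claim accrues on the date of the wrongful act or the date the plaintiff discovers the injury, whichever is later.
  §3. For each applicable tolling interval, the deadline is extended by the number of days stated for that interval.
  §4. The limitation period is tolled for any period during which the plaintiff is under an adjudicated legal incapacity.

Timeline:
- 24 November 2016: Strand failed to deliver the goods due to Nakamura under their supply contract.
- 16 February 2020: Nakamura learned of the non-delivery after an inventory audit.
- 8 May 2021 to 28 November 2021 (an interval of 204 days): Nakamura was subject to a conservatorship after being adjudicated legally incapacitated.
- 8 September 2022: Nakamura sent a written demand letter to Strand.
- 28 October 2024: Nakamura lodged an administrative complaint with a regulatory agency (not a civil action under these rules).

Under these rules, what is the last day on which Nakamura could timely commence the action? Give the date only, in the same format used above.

The claim accrued on 16 February 2020 — the later of the 24 November 2016 act and the 16 February 2020 discovery.
5 years from 16 February 2020 is 16 February 2025.
The period was tolled for 204 days by the plaintiff's legal incapacity (8 May 2021 to 28 November 2021), pushing the deadline to 8 September 2025.
Nothing else in the chronology tolls or restarts the period.

8 September 2025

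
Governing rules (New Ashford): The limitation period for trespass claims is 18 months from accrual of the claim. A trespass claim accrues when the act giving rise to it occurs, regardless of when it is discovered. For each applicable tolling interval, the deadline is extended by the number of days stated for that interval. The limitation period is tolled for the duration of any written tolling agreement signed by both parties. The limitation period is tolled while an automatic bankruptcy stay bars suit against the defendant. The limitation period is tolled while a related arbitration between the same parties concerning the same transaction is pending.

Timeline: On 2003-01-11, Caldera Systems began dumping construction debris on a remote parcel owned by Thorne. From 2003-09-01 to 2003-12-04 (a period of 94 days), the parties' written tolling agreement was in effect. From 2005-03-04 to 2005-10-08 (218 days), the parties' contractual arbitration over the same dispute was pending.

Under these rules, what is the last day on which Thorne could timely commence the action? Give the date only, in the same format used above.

2004-10-13

The limitation period began to run on 2003-01-11.
The untolled deadline — 18 months after 2003-01-11 — is 2004-07-11.
The written tolling agreement from 2003-09-01 to 2003-12-04 tolled the period for 94 days, extending the deadline to 2004-10-13.
The pending related arbitration from 2005-03-04 to 2005-10-08 began after the period had already run on 2004-10-13, so it has no tolling effect.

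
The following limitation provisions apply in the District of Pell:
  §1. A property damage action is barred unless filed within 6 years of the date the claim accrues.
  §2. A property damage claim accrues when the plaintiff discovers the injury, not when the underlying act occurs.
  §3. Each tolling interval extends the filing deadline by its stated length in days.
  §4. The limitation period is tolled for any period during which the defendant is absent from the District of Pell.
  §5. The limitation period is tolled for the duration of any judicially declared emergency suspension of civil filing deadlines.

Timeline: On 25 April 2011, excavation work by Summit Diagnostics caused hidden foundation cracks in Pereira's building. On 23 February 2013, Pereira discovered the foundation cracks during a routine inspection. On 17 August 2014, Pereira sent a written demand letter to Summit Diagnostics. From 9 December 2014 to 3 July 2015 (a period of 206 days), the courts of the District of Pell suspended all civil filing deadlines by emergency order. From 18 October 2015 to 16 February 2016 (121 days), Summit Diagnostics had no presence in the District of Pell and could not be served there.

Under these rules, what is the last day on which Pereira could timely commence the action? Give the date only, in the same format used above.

The claim did not accrue until Pereira discovered the injury on 23 February 2013; the 25 April 2011 act date does not start the clock under the stated rule.
6 years from 23 February 2013 is 23 February 2019.
Because the emergency suspension of filing deadlines ran from 9 December 2014 to 3 July 2015, the deadline is extended by 206 days to 17 September 2019.
The period was tolled for 121 days by the defendant's absence from the jurisdiction (18 October 2015 to 16 February 2016), pushing the deadline to 16 January 2020.
None of the other events listed affects the running of the period under the stated rules.

16 January 2020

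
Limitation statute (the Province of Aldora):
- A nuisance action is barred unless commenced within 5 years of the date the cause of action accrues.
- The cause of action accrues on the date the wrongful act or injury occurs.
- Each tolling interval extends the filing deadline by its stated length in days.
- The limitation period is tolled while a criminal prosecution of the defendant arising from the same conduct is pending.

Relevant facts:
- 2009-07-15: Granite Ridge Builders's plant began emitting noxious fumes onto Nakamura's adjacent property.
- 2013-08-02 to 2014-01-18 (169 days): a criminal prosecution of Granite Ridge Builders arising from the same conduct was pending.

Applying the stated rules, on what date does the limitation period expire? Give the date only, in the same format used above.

The limitation period began to run on 2009-07-15.
Adding the 5 years base period to 2009-07-15 gives a deadline of 2014-07-15, before any tolling.
The period was tolled for 169 days by the pending criminal prosecution (2013-08-02 to 2014-01-18), pushing the deadline to 2014-12-31.

2014-12-31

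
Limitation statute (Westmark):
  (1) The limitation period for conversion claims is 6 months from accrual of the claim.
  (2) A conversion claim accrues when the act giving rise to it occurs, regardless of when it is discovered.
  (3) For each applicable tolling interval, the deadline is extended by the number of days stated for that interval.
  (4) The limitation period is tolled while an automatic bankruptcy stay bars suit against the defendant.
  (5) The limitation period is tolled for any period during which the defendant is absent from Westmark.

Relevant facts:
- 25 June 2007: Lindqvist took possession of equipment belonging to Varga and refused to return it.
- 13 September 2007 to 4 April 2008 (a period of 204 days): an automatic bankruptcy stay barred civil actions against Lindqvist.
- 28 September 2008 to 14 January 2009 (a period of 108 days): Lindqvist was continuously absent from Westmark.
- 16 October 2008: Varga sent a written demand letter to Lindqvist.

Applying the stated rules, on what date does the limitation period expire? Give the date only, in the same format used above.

16 July 2008

The claim accrued on 25 June 2007, when the wrongful act occurred.
The untolled deadline — 6 months after 25 June 2007 — is 25 December 2007.
The period was tolled for 204 days by the automatic bankruptcy stay (13 September 2007 to 4 April 2008), pushing the deadline to 16 July 2008.
The defendant's absence from the jurisdiction from 28 September 2008 to 14 January 2009 began after the period had already run on 16 July 2008, so it has no tolling effect.
The other events in the timeline have no effect on the limitation period under the stated rules.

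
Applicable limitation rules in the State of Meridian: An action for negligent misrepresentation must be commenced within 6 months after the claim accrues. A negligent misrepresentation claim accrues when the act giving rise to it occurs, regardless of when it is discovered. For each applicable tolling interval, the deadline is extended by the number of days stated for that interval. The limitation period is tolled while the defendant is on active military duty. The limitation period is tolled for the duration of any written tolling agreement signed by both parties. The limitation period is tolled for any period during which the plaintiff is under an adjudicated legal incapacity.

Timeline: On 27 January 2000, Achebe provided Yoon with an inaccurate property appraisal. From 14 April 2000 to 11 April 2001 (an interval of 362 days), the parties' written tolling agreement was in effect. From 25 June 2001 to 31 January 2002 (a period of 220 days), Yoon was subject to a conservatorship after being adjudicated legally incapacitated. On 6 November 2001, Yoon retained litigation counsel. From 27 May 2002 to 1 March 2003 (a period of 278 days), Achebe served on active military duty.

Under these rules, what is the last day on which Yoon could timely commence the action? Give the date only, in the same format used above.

The claim accrued on 27 January 2000, the date of the act.
The untolled deadline — 6 months after 27 January 2000 — is 27 July 2000.
The written tolling agreement from 14 April 2000 to 11 April 2001 tolled the period for 362 days, extending the deadline to 24 July 2001.
Because the plaintiff's legal incapacity ran from 25 June 2001 to 31 January 2002, the deadline is extended by 220 days to 1 March 2002.
By the time the defendant's active military service began on 27 May 2002, the limitation period had already expired on 1 March 2002; that interval cannot revive it.
Nothing else in the chronology tolls or restarts the period.

1 March 2002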